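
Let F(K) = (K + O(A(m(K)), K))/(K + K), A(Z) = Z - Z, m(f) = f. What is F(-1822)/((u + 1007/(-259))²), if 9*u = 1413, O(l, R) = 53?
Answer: 118666289/5730548336384 ≈ 2.0708e-5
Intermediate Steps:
A(Z) = 0
F(K) = (53 + K)/(2*K) (F(K) = (K + 53)/(K + K) = (53 + K)/((2*K)) = (53 + K)*(1/(2*K)) = (53 + K)/(2*K))
u = 157 (u = (⅑)*1413 = 157)
F(-1822)/((u + 1007/(-259))²) = ((½)*(53 - 1822)/(-1822))/((157 + 1007/(-259))²) = ((½)*(-1/1822)*(-1769))/((157 + 1007*(-1/259))²) = 1769/(3644*((157 - 1007/259)²)) = 1769/(3644*((39656/259)²)) = 1769/(3644*(1572598336/67081)) = (1769/3644)*(67081/1572598336) = 118666289/5730548336384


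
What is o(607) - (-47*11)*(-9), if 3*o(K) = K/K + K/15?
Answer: -208763/45 ≈ -4639.2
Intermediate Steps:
o(K) = 1/3 + K/45 (o(K) = (K/K + K/15)/3 = (1 + K*(1/15))/3 = (1 + K/15)/3 = 1/3 + K/45)
o(607) - (-47*11)*(-9) = (1/3 + (1/45)*607) - (-47*11)*(-9) = (1/3 + 607/45) - (-517)*(-9) = 622/45 - 1*4653 = 622/45 - 4653 = -208763/45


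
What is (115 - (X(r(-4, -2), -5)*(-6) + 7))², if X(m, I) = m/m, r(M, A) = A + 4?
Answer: 12996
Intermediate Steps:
r(M, A) = 4 + A
X(m, I) = 1
(115 - (X(r(-4, -2), -5)*(-6) + 7))² = (115 - (1*(-6) + 7))² = (115 - (-6 + 7))² = (115 - 1*1)² = (115 - 1)² = 114² = 12996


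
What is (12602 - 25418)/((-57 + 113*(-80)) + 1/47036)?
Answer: 602813376/427886491 ≈ 1.4088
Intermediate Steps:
(12602 - 25418)/((-57 + 113*(-80)) + 1/47036) = -12816/((-57 - 9040) + 1/47036) = -12816/(-9097 + 1/47036) = -12816/(-427886491/47036) = -12816*(-47036/427886491) = 602813376/427886491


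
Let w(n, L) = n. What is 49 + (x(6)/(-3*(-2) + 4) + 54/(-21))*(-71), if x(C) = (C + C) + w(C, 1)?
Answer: 3632/35 ≈ 103.77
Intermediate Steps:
x(C) = 3*C (x(C) = (C + C) + C = 2*C + C = 3*C)
49 + (x(6)/(-3*(-2) + 4) + 54/(-21))*(-71) = 49 + ((3*6)/(-3*(-2) + 4) + 54/(-21))*(-71) = 49 + (18/(6 + 4) + 54*(-1/21))*(-71) = 49 + (18/10 - 18/7)*(-71) = 49 + (18*(⅒) - 18/7)*(-71) = 49 + (9/5 - 18/7)*(-71) = 49 - 27/35*(-71) = 49 + 1917/35 = 3632/35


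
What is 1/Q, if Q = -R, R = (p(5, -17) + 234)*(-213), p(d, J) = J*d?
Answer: 1/31737 ≈ 3.1509e-5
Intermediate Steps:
R = -31737 (R = (-17*5 + 234)*(-213) = (-85 + 234)*(-213) = 149*(-213) = -31737)
Q = 31737 (Q = -1*(-31737) = 31737)
1/Q = 1/31737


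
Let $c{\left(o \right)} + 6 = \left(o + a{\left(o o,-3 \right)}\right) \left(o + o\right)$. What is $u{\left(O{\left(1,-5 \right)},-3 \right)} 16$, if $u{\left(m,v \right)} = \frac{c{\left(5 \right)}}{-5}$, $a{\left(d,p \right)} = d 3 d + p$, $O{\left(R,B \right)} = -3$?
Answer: $- \frac{300224}{5} \approx -60045.0$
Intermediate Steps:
$a{\left(d,p \right)} = p + 3 d^{2}$ ($a{\left(d,p \right)} = 3 d d + p = 3 d^{2} + p = p + 3 d^{2}$)
$c{\left(o \right)} = -6 + 2 o \left(-3 + o + 3 o^{4}\right)$ ($c{\left(o \right)} = -6 + \left(o + \left(-3 + 3 \left(o o\right)^{2}\right)\right) \left(o + o\right) = -6 + \left(o + \left(-3 + 3 \left(o^{2}\right)^{2}\right)\right) 2 o = -6 + \left(o + \left(-3 + 3 o^{4}\right)\right) 2 o = -6 + \left(-3 + o + 3 o^{4}\right) 2 o = -6 + 2 o \left(-3 + o + 3 o^{4}\right)$)
$u{\left(m,v \right)} = - \frac{18764}{5}$ ($u{\left(m,v \right)} = \frac{-6 + 2 \cdot 5^{2} + 6 \cdot 5 \left(-1 + 5^{4}\right)}{-5} = \left(-6 + 2 \cdot 25 + 6 \cdot 5 \left(-1 + 625\right)\right) \left(- \frac{1}{5}\right) = \left(-6 + 50 + 6 \cdot 5 \cdot 624\right) \left(- \frac{1}{5}\right) = \left(-6 + 50 + 18720\right) \left(- \frac{1}{5}\right) = 18764 \left(- \frac{1}{5}\right) = - \frac{18764}{5}$)
$u{\left(O{\left(1,-5 \right)},-3 \right)} 16 = \left(- \frac{18764}{5}\right) 16 = - \frac{300224}{5}$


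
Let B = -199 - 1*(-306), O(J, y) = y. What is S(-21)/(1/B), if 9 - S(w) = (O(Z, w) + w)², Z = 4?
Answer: -187785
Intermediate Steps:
S(w) = 9 - 4*w² (S(w) = 9 - (w + w)² = 9 - (2*w)² = 9 - 4*w²)
B = 107 (B = -199 + 306 = 107)
S(-21)/(1/B) = (9 - 4*(-21)²)/(1/107) = (9 - 4*441)/(1/107) = (9 - 1764)*107 = -1755*107 = -187785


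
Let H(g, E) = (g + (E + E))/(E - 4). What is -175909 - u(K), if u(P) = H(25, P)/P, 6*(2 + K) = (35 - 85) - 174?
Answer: -2698443577/15340 ≈ -1.7591e+5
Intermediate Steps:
H(g, E) = (g + 2*E)/(-4 + E)
K = -118/3 (K = -2 + ((35 - 85) - 174)/6 = -2 + (-50 - 174)/6 = -2 + (⅙)*(-224) = -2 - 112/3 = -118/3 ≈ -39.333)
u(P) = (25 + 2*P)/(P*(-4 + P)) (u(P) = ((25 + 2*P)/(-4 + P))/P = (25 + 2*P)/(P*(-4 + P)))
-175909 - u(K) = -175909 - (25 + 2*(-118/3))/((-118/3)*(-4 - 118/3)) = -175909 - (-3)*(25 - 236/3)/(118*(-130/3)) = -175909 - (-3)*(-3)*(-161)/(118*130*3) = -175909 - 1*(-483/15340) = -175909 + 483/15340 = -2698443577/15340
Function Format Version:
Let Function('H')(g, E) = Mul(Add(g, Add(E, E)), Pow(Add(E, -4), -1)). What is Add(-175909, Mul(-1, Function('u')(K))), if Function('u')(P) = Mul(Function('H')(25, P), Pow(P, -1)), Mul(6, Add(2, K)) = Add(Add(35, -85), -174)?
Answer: Rational(-2698443577, 15340) ≈ -1.7591e+5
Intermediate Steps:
Function('H')(g, E) = Mul(Pow(Add(-4, E), -1), Add(g, Mul(2, E))) (Function('H')(g, E) = Mul(Add(g, Mul(2, E)), Pow(Add(-4, E), -1)) = Mul(Pow(Add(-4, E), -1), Add(g, Mul(2, E))))
K = Rational(-118, 3) (K = Add(-2, Mul(Rational(1, 6), Add(Add(35, -85), -174))) = Add(-2, Mul(Rational(1, 6), Add(-50, -174))) = Add(-2, Mul(Rational(1, 6), -224)) = Add(-2, Rational(-112, 3)) = Rational(-118, 3) ≈ -39.333)
Function('u')(P) = Mul(Pow(P, -1), Pow(Add(-4, P), -1), Add(25, Mul(2, P))) (Function('u')(P) = Mul(Mul(Pow(Add(-4, P), -1), Add(25, Mul(2, P))), Pow(P, -1)) = Mul(Pow(P, -1), Pow(Add(-4, P), -1), Add(25, Mul(2, P))))
Add(-175909, Mul(-1, Function('u')(K))) = Add(-175909, Mul(-1, Mul(Pow(Rational(-118, 3), -1), Pow(Add(-4, Rational(-118, 3)), -1), Add(25, Mul(2, Rational(-118, 3)))))) = Add(-175909, Mul(-1, Mul(Rational(-3, 118), Pow(Rational(-130, 3), -1), Add(25, Rational(-236, 3))))) = Add(-175909, Mul(-1, Mul(Rational(-3, 118), Rational(-3, 130), Rational(-161, 3)))) = Add(-175909, Mul(-1, Rational(-483, 15340))) = Add(-175909, Rational(483, 15340)) = Rational(-2698443577, 15340)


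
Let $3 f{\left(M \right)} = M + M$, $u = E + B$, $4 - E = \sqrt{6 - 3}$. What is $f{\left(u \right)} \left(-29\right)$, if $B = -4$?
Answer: $\frac{58 \sqrt{3}}{3} \approx 33.486$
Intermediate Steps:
$E = 4 - \sqrt{3}$ ($E = 4 - \sqrt{6 - 3} = 4 - \sqrt{3} \approx 2.2679$)
$u = - \sqrt{3}$ ($u = \left(4 - \sqrt{3}\right) - 4 = - \sqrt{3} \approx -1.732$)
$f{\left(M \right)} = \frac{2 M}{3}$ ($f{\left(M \right)} = \frac{M + M}{3} = \frac{2 M}{3}$)
$f{\left(u \right)} \left(-29\right) = \frac{2 \left(- \sqrt{3}\right)}{3} \left(-29\right) = - \frac{2 \sqrt{3}}{3} \left(-29\right) = \frac{58 \sqrt{3}}{3}$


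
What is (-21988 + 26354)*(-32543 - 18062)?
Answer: -220941430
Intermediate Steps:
(-21988 + 26354)*(-32543 - 18062) = 4366*(-50605) = -220941430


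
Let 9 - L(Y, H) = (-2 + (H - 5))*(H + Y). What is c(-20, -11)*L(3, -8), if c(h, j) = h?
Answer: 1320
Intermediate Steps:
L(Y, H) = 9 - (-7 + H)*(H + Y) (L(Y, H) = 9 - (-2 + (H - 5))*(H + Y) = 9 - (-2 + (-5 + H))*(H + Y) = 9 - (-7 + H)*(H + Y))
c(-20, -11)*L(3, -8) = -20*(9 - 1*(-8)² + 7*(-8) + 7*3 - 1*(-8)*3) = -20*(9 - 1*64 - 56 + 21 + 24) = -20*(9 - 64 - 56 + 21 + 24) = -20*(-66) = 1320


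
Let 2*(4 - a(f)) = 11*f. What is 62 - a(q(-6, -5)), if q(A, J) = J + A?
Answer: -5/2 ≈ -2.5000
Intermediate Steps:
q(A, J) = A + J
a(f) = 4 - 11*f/2
62 - a(q(-6, -5)) = 62 - (4 - 11*(-6 - 5)/2) = 62 - (4 - 11/2*(-11)) = 62 - (4 + 121/2) = 62 - 1*129/2 = 62 - 129/2 = -5/2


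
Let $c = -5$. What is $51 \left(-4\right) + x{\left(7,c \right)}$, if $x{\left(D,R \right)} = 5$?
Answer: $-199$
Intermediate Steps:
$51 \left(-4\right) + x{\left(7,c \right)} = 51 \left(-4\right) + 5 = -204 + 5 = -199$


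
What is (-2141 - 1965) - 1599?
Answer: -5705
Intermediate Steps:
(-2141 - 1965) - 1599 = -4106 - 1599 = -5705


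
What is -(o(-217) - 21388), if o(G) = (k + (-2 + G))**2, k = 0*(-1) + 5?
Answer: -24408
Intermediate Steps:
k = 5 (k = 0 + 5 = 5)
o(G) = (3 + G)**2 (o(G) = (5 + (-2 + G))**2 = (3 + G)**2)
-(o(-217) - 21388) = -((3 - 217)**2 - 21388) = -((-214)**2 - 21388) = -(45796 - 21388) = -1*24408 = -24408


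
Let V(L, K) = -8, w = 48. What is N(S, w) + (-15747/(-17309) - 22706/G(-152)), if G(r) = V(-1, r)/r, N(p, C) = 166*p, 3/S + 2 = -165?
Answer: -1247052592775/2890603 ≈ -4.3142e+5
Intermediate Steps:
S = -3/167 (S = 3/(-2 - 165) = 3/(-167) = 3*(-1/167) = -3/167 ≈ -0.017964)
G(r) = -8/r
N(S, w) + (-15747/(-17309) - 22706/G(-152)) = 166*(-3/167) + (-15747/(-17309) - 22706/((-8/(-152)))) = -498/167 + (-15747*(-1/17309) - 22706/((-8*(-1/152)))) = -498/167 + (15747/17309 - 22706/1/19) = -498/167 + (15747/17309 - 22706*19) = -498/167 + (15747/17309 - 431414) = -498/167 - 7467329179/17309 = -1247052592775/2890603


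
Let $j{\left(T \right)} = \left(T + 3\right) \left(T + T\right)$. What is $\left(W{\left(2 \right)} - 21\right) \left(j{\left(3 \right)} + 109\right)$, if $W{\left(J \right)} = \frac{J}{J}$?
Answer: $-2900$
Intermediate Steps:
$W{\left(J \right)} = 1$
$j{\left(T \right)} = 2 T \left(3 + T\right)$ ($j{\left(T \right)} = \left(3 + T\right) 2 T = 2 T \left(3 + T\right)$)
$\left(W{\left(2 \right)} - 21\right) \left(j{\left(3 \right)} + 109\right) = \left(1 - 21\right) \left(2 \cdot 3 \left(3 + 3\right) + 109\right) = \left(1 - 21\right) \left(2 \cdot 3 \cdot 6 + 109\right) = - 20 \left(36 + 109\right) = \left(-20\right) 145 = -2900$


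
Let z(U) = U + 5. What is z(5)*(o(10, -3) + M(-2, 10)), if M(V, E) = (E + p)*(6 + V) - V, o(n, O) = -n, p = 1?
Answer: 360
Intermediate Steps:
z(U) = 5 + U
M(V, E) = -V + (1 + E)*(6 + V) (M(V, E) = (E + 1)*(6 + V) - V = (1 + E)*(6 + V) - V = -V + (1 + E)*(6 + V))
z(5)*(o(10, -3) + M(-2, 10)) = (5 + 5)*(-1*10 + (6 + 6*10 + 10*(-2))) = 10*(-10 + (6 + 60 - 20)) = 10*(-10 + 46) = 10*36 = 360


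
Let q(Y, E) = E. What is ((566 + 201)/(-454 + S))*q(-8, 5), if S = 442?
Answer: -3835/12 ≈ -319.58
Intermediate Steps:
((566 + 201)/(-454 + S))*q(-8, 5) = ((566 + 201)/(-454 + 442))*5 = (767/(-12))*5 = (767*(-1/12))*5 = -767/12*5 = -3835/12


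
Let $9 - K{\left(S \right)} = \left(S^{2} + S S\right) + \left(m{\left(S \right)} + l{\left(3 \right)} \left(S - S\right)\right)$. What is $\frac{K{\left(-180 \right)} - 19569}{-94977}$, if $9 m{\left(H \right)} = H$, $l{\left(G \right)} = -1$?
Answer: $\frac{84340}{94977} \approx 0.888$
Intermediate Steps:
$m{\left(H \right)} = \frac{H}{9}$
$K{\left(S \right)} = 9 - 2 S^{2} - \frac{S}{9}$ ($K{\left(S \right)} = 9 - \left(\left(S^{2} + S S\right) + \left(\frac{S}{9} - \left(S - S\right)\right)\right) = 9 - \left(\left(S^{2} + S^{2}\right) + \left(\frac{S}{9} - 0\right)\right) = 9 - \left(2 S^{2} + \left(\frac{S}{9} + 0\right)\right) = 9 - \left(2 S^{2} + \frac{S}{9}\right) = 9 - 2 S^{2} - \frac{S}{9}$)
$\frac{K{\left(-180 \right)} - 19569}{-94977} = \frac{\left(9 - 2 \left(-180\right)^{2} - -20\right) - 19569}{-94977} = \left(\left(9 - 64800 + 20\right) - 19569\right) \left(- \frac{1}{94977}\right) = \left(-64771 - 19569\right) \left(- \frac{1}{94977}\right) = \left(-84340\right) \left(- \frac{1}{94977}\right) = \frac{84340}{94977}$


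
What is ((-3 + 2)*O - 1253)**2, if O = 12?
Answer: 1600225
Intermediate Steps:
((-3 + 2)*O - 1253)**2 = ((-3 + 2)*12 - 1253)**2 = (-1*12 - 1253)**2 = (-12 - 1253)**2 = (-1265)**2 = 1600225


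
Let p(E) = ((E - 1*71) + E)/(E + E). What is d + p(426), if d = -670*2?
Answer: -16069/12 ≈ -1339.1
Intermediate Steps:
d = -1340
p(E) = (-71 + 2*E)/(2*E) (p(E) = ((E - 71) + E)/((2*E)) = ((-71 + E) + E)*(1/(2*E)) = (-71 + 2*E)*(1/(2*E)) = (-71 + 2*E)/(2*E))
d + p(426) = -1340 + (-71/2 + 426)/426 = -1340 + (1/426)*(781/2) = -1340 + 11/12 = -16069/12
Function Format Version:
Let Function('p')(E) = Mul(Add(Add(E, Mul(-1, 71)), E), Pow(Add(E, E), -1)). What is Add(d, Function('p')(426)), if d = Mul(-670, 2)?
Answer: Rational(-16069, 12) ≈ -1339.1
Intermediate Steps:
d = -1340
Function('p')(E) = Mul(Rational(1, 2), Pow(E, -1), Add(-71, Mul(2, E))) (Function('p')(E) = Mul(Add(Add(E, -71), E), Pow(Mul(2, E), -1)) = Mul(Add(Add(-71, E), E), Mul(Rational(1, 2), Pow(E, -1))) = Mul(Add(-71, Mul(2, E)), Mul(Rational(1, 2), Pow(E, -1))) = Mul(Rational(1, 2), Pow(E, -1), Add(-71, Mul(2, E))))
Add(d, Function('p')(426)) = Add(-1340, Mul(Pow(426, -1), Add(Rational(-71, 2), 426))) = Add(-1340, Mul(Rational(1, 426), Rational(781, 2))) = Add(-1340, Rational(11, 12)) = Rational(-16069, 12)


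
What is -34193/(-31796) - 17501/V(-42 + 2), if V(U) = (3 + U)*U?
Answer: -3417947/317960 ≈ -10.750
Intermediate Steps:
V(U) = U*(3 + U)
-34193/(-31796) - 17501/V(-42 + 2) = -34193/(-31796) - 17501*1/((-42 + 2)*(3 + (-42 + 2))) = -34193*(-1/31796) - 17501*(-1/(40*(3 - 40))) = 34193/31796 - 17501/((-40*(-37))) = 34193/31796 - 17501/1480 = 34193/31796 - 17501*1/1480 = 34193/31796 - 473/40 = -3417947/317960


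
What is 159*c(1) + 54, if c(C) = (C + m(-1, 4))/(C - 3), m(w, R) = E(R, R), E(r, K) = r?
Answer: -687/2 ≈ -343.50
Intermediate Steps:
m(w, R) = R
c(C) = (4 + C)/(-3 + C) (c(C) = (C + 4)/(C - 3) = (4 + C)/(-3 + C))
159*c(1) + 54 = 159*((4 + 1)/(-3 + 1)) + 54 = 159*(5/(-2)) + 54 = 159*(-1/2*5) + 54 = 159*(-5/2) + 54 = -795/2 + 54 = -687/2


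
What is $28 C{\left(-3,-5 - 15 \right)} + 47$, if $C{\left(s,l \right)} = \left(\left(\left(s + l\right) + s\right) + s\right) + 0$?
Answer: $-765$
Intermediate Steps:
$C{\left(s,l \right)} = l + 3 s$ ($C{\left(s,l \right)} = \left(\left(\left(l + s\right) + s\right) + s\right) + 0 = \left(\left(l + 2 s\right) + s\right) + 0 = \left(l + 3 s\right) + 0 = l + 3 s$)
$28 C{\left(-3,-5 - 15 \right)} + 47 = 28 \left(\left(-5 - 15\right) + 3 \left(-3\right)\right) + 47 = 28 \left(\left(-5 - 15\right) - 9\right) + 47 = 28 \left(-20 - 9\right) + 47 = 28 \left(-29\right) + 47 = -812 + 47 = -765$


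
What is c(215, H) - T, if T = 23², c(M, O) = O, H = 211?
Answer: -318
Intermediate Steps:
T = 529
c(215, H) - T = 211 - 1*529 = 211 - 529 = -318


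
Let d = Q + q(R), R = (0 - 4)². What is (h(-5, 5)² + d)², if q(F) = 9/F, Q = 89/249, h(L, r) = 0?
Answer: 13432225/15872256 ≈ 0.84627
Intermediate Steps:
Q = 89/249 (Q = 89*(1/249) = 89/249 ≈ 0.35743)
R = 16 (R = (-4)² = 16)
d = 3665/3984 (d = 89/249 + 9/16 = 3665/3984 ≈ 0.91993)
(h(-5, 5)² + d)² = (0² + 3665/3984)² = (0 + 3665/3984)² = (3665/3984)² = 13432225/15872256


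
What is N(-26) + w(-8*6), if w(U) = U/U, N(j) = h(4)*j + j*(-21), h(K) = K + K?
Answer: 339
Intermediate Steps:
h(K) = 2*K
N(j) = -13*j (N(j) = (2*4)*j + j*(-21) = 8*j - 21*j = -13*j)
w(U) = 1
N(-26) + w(-8*6) = -13*(-26) + 1 = 338 + 1 = 339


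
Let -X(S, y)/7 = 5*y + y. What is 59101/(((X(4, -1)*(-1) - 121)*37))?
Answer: -59101/6031 ≈ -9.7995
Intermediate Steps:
X(S, y) = -42*y (X(S, y) = -7*(5*y + y) = -42*y)
59101/(((X(4, -1)*(-1) - 121)*37)) = 59101/(((-42*(-1)*(-1) - 121)*37)) = 59101/(((42*(-1) - 121)*37)) = 59101/(((-42 - 121)*37)) = 59101/((-163*37)) = 59101/(-6031) = 59101*(-1/6031) = -59101/6031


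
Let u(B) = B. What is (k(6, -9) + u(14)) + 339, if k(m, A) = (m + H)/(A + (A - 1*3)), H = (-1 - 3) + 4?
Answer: 2469/7 ≈ 352.71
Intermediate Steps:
H = 0 (H = -4 + 4 = 0)
k(m, A) = m/(-3 + 2*A) (k(m, A) = (m + 0)/(A + (A - 1*3)) = m/(A + (A - 3)) = m/(A + (-3 + A)) = m/(-3 + 2*A))
(k(6, -9) + u(14)) + 339 = (6/(-3 + 2*(-9)) + 14) + 339 = (6/(-3 - 18) + 14) + 339 = (6/(-21) + 14) + 339 = (6*(-1/21) + 14) + 339 = (-2/7 + 14) + 339 = 96/7 + 339 = 2469/7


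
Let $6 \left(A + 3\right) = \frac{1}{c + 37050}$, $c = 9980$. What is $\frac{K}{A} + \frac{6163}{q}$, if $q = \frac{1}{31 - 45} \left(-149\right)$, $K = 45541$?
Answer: $- \frac{1841722069622}{126134311} \approx -14601.0$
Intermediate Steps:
$A = - \frac{846539}{282180}$ ($A = -3 + \frac{1}{6 \left(9980 + 37050\right)} = -3 + \frac{1}{6 \cdot 47030} = -3 + \frac{1}{6} \cdot \frac{1}{47030} = -3 + \frac{1}{282180} = - \frac{846539}{282180} \approx -3.0$)
$q = \frac{149}{14}$ ($q = \frac{1}{-14} \left(-149\right) = \left(- \frac{1}{14}\right) \left(-149\right) = \frac{149}{14} \approx 10.643$)
$\frac{K}{A} + \frac{6163}{q} = \frac{45541}{- \frac{846539}{282180}} + \frac{6163}{\frac{149}{14}} = 45541 \left(- \frac{282180}{846539}\right) + 6163 \cdot \frac{14}{149} = - \frac{12850759380}{846539} + \frac{86282}{149} = - \frac{1841722069622}{126134311}$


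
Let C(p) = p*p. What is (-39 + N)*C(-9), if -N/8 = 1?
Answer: -3807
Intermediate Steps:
N = -8 (N = -8*1 = -8)
C(p) = p²
(-39 + N)*C(-9) = (-39 - 8)*(-9)² = -47*81 = -3807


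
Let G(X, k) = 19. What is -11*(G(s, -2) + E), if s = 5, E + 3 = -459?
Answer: 4873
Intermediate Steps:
E = -462 (E = -3 - 459 = -462)
-11*(G(s, -2) + E) = -11*(19 - 462) = -11*(-443) = 4873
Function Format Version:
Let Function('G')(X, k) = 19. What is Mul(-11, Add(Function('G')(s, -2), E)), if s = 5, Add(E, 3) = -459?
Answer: 4873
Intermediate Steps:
E = -462 (E = Add(-3, -459) = -462)
Mul(-11, Add(Function('G')(s, -2), E)) = Mul(-11, Add(19, -462)) = Mul(-11, -443) = 4873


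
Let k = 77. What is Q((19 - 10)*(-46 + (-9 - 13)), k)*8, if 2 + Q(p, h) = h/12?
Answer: 106/3 ≈ 35.333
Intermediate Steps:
Q(p, h) = -2 + h/12
Q((19 - 10)*(-46 + (-9 - 13)), k)*8 = (-2 + (1/12)*77)*8 = (-2 + 77/12)*8 = (53/12)*8 = 106/3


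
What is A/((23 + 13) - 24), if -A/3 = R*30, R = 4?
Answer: -30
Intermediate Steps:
A = -360 (A = -12*30 = -3*120 = -360)
A/((23 + 13) - 24) = -360/((23 + 13) - 24) = -360/(36 - 24) = -360/12 = -360*1/12 = -30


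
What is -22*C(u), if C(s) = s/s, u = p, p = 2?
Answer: -22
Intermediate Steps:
u = 2
C(s) = 1
-22*C(u) = -22*1 = -22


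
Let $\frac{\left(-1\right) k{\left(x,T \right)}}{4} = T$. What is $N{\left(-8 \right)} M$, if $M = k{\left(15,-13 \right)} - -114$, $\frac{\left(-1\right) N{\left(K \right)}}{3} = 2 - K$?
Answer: $-4980$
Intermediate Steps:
$N{\left(K \right)} = -6 + 3 K$ ($N{\left(K \right)} = - 3 \left(2 - K\right) = -6 + 3 K$)
$k{\left(x,T \right)} = - 4 T$
$M = 166$ ($M = \left(-4\right) \left(-13\right) - -114 = 52 + \left(-96 + 210\right) = 52 + 114 = 166$)
$N{\left(-8 \right)} M = \left(-6 + 3 \left(-8\right)\right) 166 = \left(-6 - 24\right) 166 = \left(-30\right) 166 = -4980$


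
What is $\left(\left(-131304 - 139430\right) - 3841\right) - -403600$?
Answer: $129025$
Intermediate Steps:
$\left(\left(-131304 - 139430\right) - 3841\right) - -403600 = \left(-270734 - 3841\right) + 403600 = -274575 + 403600 = 129025$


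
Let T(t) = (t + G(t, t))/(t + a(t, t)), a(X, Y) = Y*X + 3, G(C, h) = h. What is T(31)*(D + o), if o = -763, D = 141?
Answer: -38564/995 ≈ -38.758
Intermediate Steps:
a(X, Y) = 3 + X*Y (a(X, Y) = X*Y + 3 = 3 + X*Y)
T(t) = 2*t/(3 + t + t²) (T(t) = (t + t)/(t + (3 + t*t)) = (2*t)/(t + (3 + t²)) = (2*t)/(3 + t + t²) = 2*t/(3 + t + t²))
T(31)*(D + o) = (2*31/(3 + 31 + 31²))*(141 - 763) = (2*31/(3 + 31 + 961))*(-622) = (2*31/995)*(-622) = (2*31*(1/995))*(-622) = (62/995)*(-622) = -38564/995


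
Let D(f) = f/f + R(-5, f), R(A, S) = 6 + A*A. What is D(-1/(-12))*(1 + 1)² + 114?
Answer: 242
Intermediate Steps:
R(A, S) = 6 + A²
D(f) = 32 (D(f) = f/f + (6 + (-5)²) = 1 + (6 + 25) = 1 + 31 = 32)
D(-1/(-12))*(1 + 1)² + 114 = 32*(1 + 1)² + 114 = 32*2² + 114 = 32*4 + 114 = 128 + 114 = 242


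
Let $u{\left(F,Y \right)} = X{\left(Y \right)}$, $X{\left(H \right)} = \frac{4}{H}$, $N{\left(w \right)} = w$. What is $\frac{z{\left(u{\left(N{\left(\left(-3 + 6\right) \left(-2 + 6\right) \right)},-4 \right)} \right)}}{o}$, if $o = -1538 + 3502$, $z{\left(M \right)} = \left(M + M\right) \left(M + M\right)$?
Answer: $\frac{1}{491} \approx 0.0020367$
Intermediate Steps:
$u{\left(F,Y \right)} = \frac{4}{Y}$
$z{\left(M \right)} = 4 M^{2}$ ($z{\left(M \right)} = 2 M 2 M = 4 M^{2}$)
$o = 1964$
$\frac{z{\left(u{\left(N{\left(\left(-3 + 6\right) \left(-2 + 6\right) \right)},-4 \right)} \right)}}{o} = \frac{4 \left(\frac{4}{-4}\right)^{2}}{1964} = 4 \left(4 \left(- \frac{1}{4}\right)\right)^{2} \cdot \frac{1}{1964} = 4 \left(-1\right)^{2} \cdot \frac{1}{1964} = 4 \cdot 1 \cdot \frac{1}{1964} = 4 \cdot \frac{1}{1964} = \frac{1}{491}$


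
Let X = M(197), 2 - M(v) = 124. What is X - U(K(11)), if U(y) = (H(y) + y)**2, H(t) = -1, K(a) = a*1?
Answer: -222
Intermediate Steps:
M(v) = -122 (M(v) = 2 - 1*124 = 2 - 124 = -122)
K(a) = a
X = -122
U(y) = (-1 + y)**2
X - U(K(11)) = -122 - (-1 + 11)**2 = -122 - 1*10**2 = -122 - 1*100 = -122 - 100 = -222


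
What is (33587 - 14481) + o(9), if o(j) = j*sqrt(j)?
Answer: 19133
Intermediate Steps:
o(j) = j**(3/2)
(33587 - 14481) + o(9) = (33587 - 14481) + 9**(3/2) = 19106 + 27 = 19133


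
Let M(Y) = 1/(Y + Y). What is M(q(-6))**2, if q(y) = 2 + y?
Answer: 1/64 ≈ 0.015625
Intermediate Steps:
M(Y) = 1/(2*Y)
M(q(-6))**2 = (1/(2*(2 - 6)))**2 = ((1/2)/(-4))**2 = ((1/2)*(-1/4))**2 = (-1/8)**2 = 1/64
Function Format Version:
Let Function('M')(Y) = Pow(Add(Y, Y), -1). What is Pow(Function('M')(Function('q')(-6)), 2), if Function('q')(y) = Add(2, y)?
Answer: Rational(1, 64) ≈ 0.015625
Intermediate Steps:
Function('M')(Y) = Mul(Rational(1, 2), Pow(Y, -1)) (Function('M')(Y) = Pow(Mul(2, Y), -1) = Mul(Rational(1, 2), Pow(Y, -1)))
Pow(Function('M')(Function('q')(-6)), 2) = Pow(Mul(Rational(1, 2), Pow(Add(2, -6), -1)), 2) = Pow(Mul(Rational(1, 2), Pow(-4, -1)), 2) = Pow(Mul(Rational(1, 2), Rational(-1, 4)), 2) = Pow(Rational(-1, 8), 2) = Rational(1, 64)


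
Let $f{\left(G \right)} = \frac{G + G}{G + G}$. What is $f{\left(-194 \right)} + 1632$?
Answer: $1633$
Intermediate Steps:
$f{\left(G \right)} = 1$ ($f{\left(G \right)} = \frac{2 G}{2 G} = 2 G \frac{1}{2 G} = 1$)
$f{\left(-194 \right)} + 1632 = 1 + 1632 = 1633$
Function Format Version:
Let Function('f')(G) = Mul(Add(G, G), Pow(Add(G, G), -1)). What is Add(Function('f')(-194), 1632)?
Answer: 1633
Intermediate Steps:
Function('f')(G) = 1 (Function('f')(G) = Mul(Mul(2, G), Pow(Mul(2, G), -1)) = Mul(Mul(2, G), Mul(Rational(1, 2), Pow(G, -1))) = 1)
Add(Function('f')(-194), 1632) = Add(1, 1632) = 1633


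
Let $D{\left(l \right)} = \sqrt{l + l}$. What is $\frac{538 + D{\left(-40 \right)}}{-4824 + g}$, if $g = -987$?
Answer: $- \frac{538}{5811} - \frac{4 i \sqrt{5}}{5811} \approx -0.092583 - 0.0015392 i$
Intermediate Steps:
$D{\left(l \right)} = \sqrt{2} \sqrt{l}$ ($D{\left(l \right)} = \sqrt{2 l} = \sqrt{2} \sqrt{l}$)
$\frac{538 + D{\left(-40 \right)}}{-4824 + g} = \frac{538 + \sqrt{2} \sqrt{-40}}{-4824 - 987} = \frac{538 + \sqrt{2} \cdot 2 i \sqrt{10}}{-5811} = \left(538 + 4 i \sqrt{5}\right) \left(- \frac{1}{5811}\right) = - \frac{538}{5811} - \frac{4 i \sqrt{5}}{5811}$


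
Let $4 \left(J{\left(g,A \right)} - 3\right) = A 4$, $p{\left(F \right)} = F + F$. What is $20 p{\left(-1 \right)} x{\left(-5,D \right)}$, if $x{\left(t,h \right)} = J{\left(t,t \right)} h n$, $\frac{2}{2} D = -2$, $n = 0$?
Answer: $0$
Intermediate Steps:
$D = -2$
$p{\left(F \right)} = 2 F$
$J{\left(g,A \right)} = 3 + A$ ($J{\left(g,A \right)} = 3 + \frac{A 4}{4} = 3 + \frac{4 A}{4} = 3 + A$)
$x{\left(t,h \right)} = 0$ ($x{\left(t,h \right)} = \left(3 + t\right) h 0 = h \left(3 + t\right) 0 = 0$)
$20 p{\left(-1 \right)} x{\left(-5,D \right)} = 20 \cdot 2 \left(-1\right) 0 = 20 \left(-2\right) 0 = \left(-40\right) 0 = 0$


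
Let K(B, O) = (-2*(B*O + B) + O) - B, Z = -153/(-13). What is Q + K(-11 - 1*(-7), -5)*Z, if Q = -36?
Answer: -5517/13 ≈ -424.38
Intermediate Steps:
Z = 153/13 (Z = -153*(-1/13) = 153/13 ≈ 11.769)
K(B, O) = O - 3*B - 2*B*O (K(B, O) = (-2*(B + B*O) + O) - B = ((-2*B - 2*B*O) + O) - B = (O - 2*B - 2*B*O) - B = O - 3*B - 2*B*O)
Q + K(-11 - 1*(-7), -5)*Z = -36 + (-5 - 3*(-11 - 1*(-7)) - 2*(-11 - 1*(-7))*(-5))*(153/13) = -36 + (-5 - 3*(-11 + 7) - 2*(-11 + 7)*(-5))*(153/13) = -36 + (-5 - 3*(-4) - 2*(-4)*(-5))*(153/13) = -36 + (-5 + 12 - 40)*(153/13) = -36 - 33*153/13 = -36 - 5049/13 = -5517/13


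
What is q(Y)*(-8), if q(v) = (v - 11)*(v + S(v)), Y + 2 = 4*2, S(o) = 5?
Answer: 440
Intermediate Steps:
Y = 6 (Y = -2 + 4*2 = -2 + 8 = 6)
q(v) = (-11 + v)*(5 + v) (q(v) = (v - 11)*(v + 5) = (-11 + v)*(5 + v))
q(Y)*(-8) = (-55 + 6² - 6*6)*(-8) = (-55 + 36 - 36)*(-8) = -55*(-8) = 440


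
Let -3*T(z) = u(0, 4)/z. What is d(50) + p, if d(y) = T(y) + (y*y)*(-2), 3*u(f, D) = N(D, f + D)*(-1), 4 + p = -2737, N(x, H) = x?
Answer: -1741723/225 ≈ -7741.0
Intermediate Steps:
p = -2741 (p = -4 - 2737 = -2741)
u(f, D) = -D/3 (u(f, D) = (D*(-1))/3 = (-D)/3 = -D/3)
T(z) = 4/(9*z) (T(z) = -(-⅓*4)/(3*z) = -(-4)/(9*z) = 4/(9*z))
d(y) = -2*y² + 4/(9*y) (d(y) = 4/(9*y) + (y*y)*(-2) = 4/(9*y) + y²*(-2) = 4/(9*y) - 2*y² = -2*y² + 4/(9*y))
d(50) + p = (2/9)*(2 - 9*50³)/50 - 2741 = (2/9)*(1/50)*(2 - 9*125000) - 2741 = (2/9)*(1/50)*(2 - 1125000) - 2741 = (2/9)*(1/50)*(-1124998) - 2741 = -1124998/225 - 2741 = -1741723/225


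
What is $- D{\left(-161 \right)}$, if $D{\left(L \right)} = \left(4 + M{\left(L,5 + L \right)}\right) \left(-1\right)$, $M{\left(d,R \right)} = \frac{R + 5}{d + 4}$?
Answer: $\frac{779}{157} \approx 4.9618$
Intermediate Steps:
$M{\left(d,R \right)} = \frac{5 + R}{4 + d}$
$D{\left(L \right)} = -4 - \frac{10 + L}{4 + L}$ ($D{\left(L \right)} = \left(4 + \frac{5 + \left(5 + L\right)}{4 + L}\right) \left(-1\right) = \left(4 + \frac{10 + L}{4 + L}\right) \left(-1\right) = -4 - \frac{10 + L}{4 + L}$)
$- D{\left(-161 \right)} = - \frac{-26 - -805}{4 - 161} = - \frac{-26 + 805}{-157} = - \frac{\left(-1\right) 779}{157} = \left(-1\right) \left(- \frac{779}{157}\right) = \frac{779}{157}$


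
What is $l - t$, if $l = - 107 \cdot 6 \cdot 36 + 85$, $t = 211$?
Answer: $-23238$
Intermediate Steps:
$l = -23027$ ($l = \left(-107\right) 216 + 85 = -23112 + 85 = -23027$)
$l - t = -23027 - 211 = -23238$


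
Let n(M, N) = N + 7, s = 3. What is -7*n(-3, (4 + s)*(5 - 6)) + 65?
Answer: 65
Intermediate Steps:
n(M, N) = 7 + N
-7*n(-3, (4 + s)*(5 - 6)) + 65 = -7*(7 + (4 + 3)*(5 - 6)) + 65 = -7*(7 + 7*(-1)) + 65 = -7*(7 - 7) + 65 = -7*0 + 65 = 0 + 65 = 65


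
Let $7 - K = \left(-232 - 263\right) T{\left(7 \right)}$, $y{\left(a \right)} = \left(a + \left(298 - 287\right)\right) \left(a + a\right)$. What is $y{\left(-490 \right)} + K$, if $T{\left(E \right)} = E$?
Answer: $472892$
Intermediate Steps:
$y{\left(a \right)} = 2 a \left(11 + a\right)$ ($y{\left(a \right)} = \left(a + \left(298 - 287\right)\right) 2 a = \left(a + 11\right) 2 a = \left(11 + a\right) 2 a = 2 a \left(11 + a\right)$)
$K = 3472$ ($K = 7 - \left(-232 - 263\right) 7 = 7 - \left(-495\right) 7 = 7 - -3465 = 7 + 3465 = 3472$)
$y{\left(-490 \right)} + K = 2 \left(-490\right) \left(11 - 490\right) + 3472 = 2 \left(-490\right) \left(-479\right) + 3472 = 469420 + 3472 = 472892$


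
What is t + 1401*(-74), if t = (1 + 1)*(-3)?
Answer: -103680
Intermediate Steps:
t = -6 (t = 2*(-3) = -6)
t + 1401*(-74) = -6 + 1401*(-74) = -6 - 103674 = -103680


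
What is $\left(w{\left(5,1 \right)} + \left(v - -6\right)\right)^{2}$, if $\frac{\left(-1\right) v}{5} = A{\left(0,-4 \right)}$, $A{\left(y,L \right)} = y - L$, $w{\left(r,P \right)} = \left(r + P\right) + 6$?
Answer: $4$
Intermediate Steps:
$w{\left(r,P \right)} = 6 + P + r$ ($w{\left(r,P \right)} = \left(P + r\right) + 6 = 6 + P + r$)
$v = -20$ ($v = - 5 \left(0 - -4\right) = - 5 \left(0 + 4\right) = \left(-5\right) 4 = -20$)
$\left(w{\left(5,1 \right)} + \left(v - -6\right)\right)^{2} = \left(\left(6 + 1 + 5\right) - 14\right)^{2} = \left(12 + \left(-20 + 6\right)\right)^{2} = \left(12 - 14\right)^{2} = \left(-2\right)^{2} = 4$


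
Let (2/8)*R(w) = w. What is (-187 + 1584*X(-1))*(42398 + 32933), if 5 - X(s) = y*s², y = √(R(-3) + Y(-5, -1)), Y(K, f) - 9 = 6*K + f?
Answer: 582534623 - 119324304*I*√34 ≈ 5.8253e+8 - 6.9577e+8*I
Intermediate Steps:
R(w) = 4*w
Y(K, f) = 9 + f + 6*K (Y(K, f) = 9 + (6*K + f) = 9 + (f + 6*K) = 9 + f + 6*K)
y = I*√34 (y = √(4*(-3) + (9 - 1 + 6*(-5))) = √(-12 + (9 - 1 - 30)) = √(-12 - 22) = √(-34) = I*√34 ≈ 5.8309*I)
X(s) = 5 - I*√34*s²
(-187 + 1584*X(-1))*(42398 + 32933) = (-187 + 1584*(5 - 1*I*√34*(-1)²))*(42398 + 32933) = (-187 + 1584*(5 - 1*I*√34*1))*75331 = (-187 + 1584*(5 - I*√34))*75331 = (-187 + (7920 - 1584*I*√34))*75331 = (7733 - 1584*I*√34)*75331 = 582534623 - 119324304*I*√34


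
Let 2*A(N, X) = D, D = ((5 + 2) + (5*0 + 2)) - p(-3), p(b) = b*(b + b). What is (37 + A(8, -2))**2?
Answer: 4225/4 ≈ 1056.3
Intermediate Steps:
p(b) = 2*b**2 (p(b) = b*(2*b) = 2*b**2)
D = -9 (D = ((5 + 2) + (5*0 + 2)) - 2*(-3)**2 = (7 + (0 + 2)) - 2*9 = (7 + 2) - 1*18 = 9 - 18 = -9)
A(N, X) = -9/2 (A(N, X) = (1/2)*(-9) = -9/2)
(37 + A(8, -2))**2 = (37 - 9/2)**2 = (65/2)**2 = 4225/4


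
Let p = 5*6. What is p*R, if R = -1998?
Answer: -59940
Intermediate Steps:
p = 30
p*R = 30*(-1998) = -59940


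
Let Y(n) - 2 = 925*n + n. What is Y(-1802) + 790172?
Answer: -878478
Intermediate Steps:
Y(n) = 2 + 926*n (Y(n) = 2 + (925*n + n) = 2 + 926*n)
Y(-1802) + 790172 = (2 + 926*(-1802)) + 790172 = (2 - 1668652) + 790172 = -1668650 + 790172 = -878478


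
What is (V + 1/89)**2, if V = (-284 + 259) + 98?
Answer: 42224004/7921 ≈ 5330.6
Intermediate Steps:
V = 73 (V = -25 + 98 = 73)
(V + 1/89)**2 = (73 + 1/89)**2 = (6498/89)**2 = 42224004/7921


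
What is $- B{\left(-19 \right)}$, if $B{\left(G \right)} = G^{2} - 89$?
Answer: $-272$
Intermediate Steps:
$B{\left(G \right)} = -89 + G^{2}$ ($B{\left(G \right)} = G^{2} - 89 = -89 + G^{2}$)
$- B{\left(-19 \right)} = - (-89 + \left(-19\right)^{2}) = - (-89 + 361) = \left(-1\right) 272 = -272$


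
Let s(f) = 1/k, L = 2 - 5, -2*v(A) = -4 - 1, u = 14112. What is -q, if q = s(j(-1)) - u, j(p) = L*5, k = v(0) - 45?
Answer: 1199522/85 ≈ 14112.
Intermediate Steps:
v(A) = 5/2 (v(A) = -(-4 - 1)/2 = -1/2*(-5) = 5/2)
L = -3
k = -85/2 (k = 5/2 - 45 = -85/2 ≈ -42.500)
j(p) = -15 (j(p) = -3*5 = -15)
s(f) = -2/85 (s(f) = 1/(-85/2) = -2/85)
q = -1199522/85 (q = -2/85 - 1*14112 = -2/85 - 14112 = -1199522/85 ≈ -14112.)
-q = -1*(-1199522/85) = 1199522/85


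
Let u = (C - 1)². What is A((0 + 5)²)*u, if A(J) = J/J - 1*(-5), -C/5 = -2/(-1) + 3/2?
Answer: 4107/2 ≈ 2053.5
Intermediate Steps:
C = -35/2 (C = -5*(-2/(-1) + 3/2) = -5*(-2*(-1) + 3*(½)) = -5*(2 + 3/2) = -5*7/2 = -35/2 ≈ -17.500)
u = 1369/4 (u = (-35/2 - 1)² = (-37/2)² = 1369/4 ≈ 342.25)
A(J) = 6 (A(J) = 1 + 5 = 6)
A((0 + 5)²)*u = 6*(1369/4) = 4107/2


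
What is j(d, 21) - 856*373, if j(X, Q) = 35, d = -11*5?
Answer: -319253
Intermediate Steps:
d = -55
j(d, 21) - 856*373 = 35 - 856*373 = 35 - 319288 = -319253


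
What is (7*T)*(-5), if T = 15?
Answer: -525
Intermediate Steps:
(7*T)*(-5) = (7*15)*(-5) = 105*(-5) = -525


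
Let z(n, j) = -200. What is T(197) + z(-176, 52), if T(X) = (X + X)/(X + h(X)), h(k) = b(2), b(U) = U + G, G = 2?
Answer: -39806/201 ≈ -198.04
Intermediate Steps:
b(U) = 2 + U (b(U) = U + 2 = 2 + U)
h(k) = 4 (h(k) = 2 + 2 = 4)
T(X) = 2*X/(4 + X) (T(X) = (X + X)/(X + 4) = (2*X)/(4 + X) = 2*X/(4 + X))
T(197) + z(-176, 52) = 2*197/(4 + 197) - 200 = 2*197/201 - 200 = 2*197*(1/201) - 200 = 394/201 - 200 = -39806/201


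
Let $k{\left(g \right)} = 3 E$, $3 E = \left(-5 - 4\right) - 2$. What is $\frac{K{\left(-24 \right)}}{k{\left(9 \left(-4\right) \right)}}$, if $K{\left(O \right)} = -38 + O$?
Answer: $\frac{62}{11} \approx 5.6364$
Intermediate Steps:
$E = - \frac{11}{3}$ ($E = \frac{\left(-5 - 4\right) - 2}{3} = \frac{-9 - 2}{3} = \frac{1}{3} \left(-11\right) = - \frac{11}{3} \approx -3.6667$)
$k{\left(g \right)} = -11$ ($k{\left(g \right)} = 3 \left(- \frac{11}{3}\right) = -11$)
$\frac{K{\left(-24 \right)}}{k{\left(9 \left(-4\right) \right)}} = \frac{-38 - 24}{-11} = \left(-62\right) \left(- \frac{1}{11}\right) = \frac{62}{11}$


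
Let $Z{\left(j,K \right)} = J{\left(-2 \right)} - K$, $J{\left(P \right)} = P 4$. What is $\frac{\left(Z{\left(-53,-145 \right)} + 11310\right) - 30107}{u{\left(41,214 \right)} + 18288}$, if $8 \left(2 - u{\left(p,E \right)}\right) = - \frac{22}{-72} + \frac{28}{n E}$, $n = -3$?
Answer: $- \frac{575026560}{563623631} \approx -1.0202$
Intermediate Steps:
$J{\left(P \right)} = 4 P$
$Z{\left(j,K \right)} = -8 - K$ ($Z{\left(j,K \right)} = 4 \left(-2\right) - K = -8 - K$)
$u{\left(p,E \right)} = \frac{565}{288} + \frac{7}{6 E}$ ($u{\left(p,E \right)} = 2 - \frac{- \frac{22}{-72} + \frac{28}{\left(-3\right) E}}{8} = 2 - \frac{\left(-22\right) \left(- \frac{1}{72}\right) + 28 \left(- \frac{1}{3 E}\right)}{8} = 2 - \frac{\frac{11}{36} - \frac{28}{3 E}}{8} = 2 - \left(\frac{11}{288} - \frac{7}{6 E}\right) = \frac{565}{288} + \frac{7}{6 E}$)
$\frac{\left(Z{\left(-53,-145 \right)} + 11310\right) - 30107}{u{\left(41,214 \right)} + 18288} = \frac{\left(\left(-8 - -145\right) + 11310\right) - 30107}{\frac{336 + 565 \cdot 214}{288 \cdot 214} + 18288} = \frac{\left(\left(-8 + 145\right) + 11310\right) - 30107}{\frac{1}{288} \cdot \frac{1}{214} \left(336 + 120910\right) + 18288} = \frac{\left(137 + 11310\right) - 30107}{\frac{1}{288} \cdot \frac{1}{214} \cdot 121246 + 18288} = \frac{11447 - 30107}{\frac{60623}{30816} + 18288} = - \frac{18660}{\frac{563623631}{30816}} = \left(-18660\right) \frac{30816}{563623631} = - \frac{575026560}{563623631}$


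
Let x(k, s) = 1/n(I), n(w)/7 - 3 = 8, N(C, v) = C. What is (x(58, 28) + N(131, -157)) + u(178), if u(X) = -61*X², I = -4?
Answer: -148809660/77 ≈ -1.9326e+6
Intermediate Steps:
n(w) = 77 (n(w) = 21 + 7*8 = 21 + 56 = 77)
x(k, s) = 1/77
(x(58, 28) + N(131, -157)) + u(178) = (1/77 + 131) - 61*178² = 10088/77 - 61*31684 = 10088/77 - 1932724 = -148809660/77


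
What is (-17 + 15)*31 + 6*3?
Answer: -44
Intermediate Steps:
(-17 + 15)*31 + 6*3 = -2*31 + 18 = -62 + 18 = -44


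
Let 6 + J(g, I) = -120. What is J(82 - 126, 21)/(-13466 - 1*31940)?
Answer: 63/22703 ≈ 0.0027750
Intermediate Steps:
J(g, I) = -126 (J(g, I) = -6 - 120 = -126)
J(82 - 126, 21)/(-13466 - 1*31940) = -126/(-13466 - 1*31940) = -126/(-13466 - 31940) = -126/(-45406) = -126*(-1/45406) = 63/22703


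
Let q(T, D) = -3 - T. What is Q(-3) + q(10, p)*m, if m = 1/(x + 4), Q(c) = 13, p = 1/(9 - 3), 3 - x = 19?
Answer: 169/12 ≈ 14.083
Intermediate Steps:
x = -16 (x = 3 - 1*19 = 3 - 19 = -16)
p = ⅙ (p = 1/6 = ⅙ ≈ 0.16667)
m = -1/12 (m = 1/(-16 + 4) = 1/(-12) = -1/12 ≈ -0.083333)
Q(-3) + q(10, p)*m = 13 + (-3 - 1*10)*(-1/12) = 13 + (-3 - 10)*(-1/12) = 13 - 13*(-1/12) = 13 + 13/12 = 169/12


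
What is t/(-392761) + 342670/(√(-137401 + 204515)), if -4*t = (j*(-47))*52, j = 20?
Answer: -12220/392761 + 171335*√67114/33557 ≈ 1322.7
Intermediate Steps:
t = 12220 (t = -20*(-47)*52/4 = -(-235)*52 = -¼*(-48880) = 12220)
t/(-392761) + 342670/(√(-137401 + 204515)) = 12220/(-392761) + 342670/(√(-137401 + 204515)) = 12220*(-1/392761) + 342670/(√67114) = -12220/392761 + 342670*(√67114/67114) = -12220/392761 + 171335*√67114/33557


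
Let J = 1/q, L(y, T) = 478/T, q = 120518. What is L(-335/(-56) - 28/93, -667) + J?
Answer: -57606937/80385506 ≈ -0.71663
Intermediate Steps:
J = 1/120518 ≈ 8.2975e-6
L(-335/(-56) - 28/93, -667) + J = 478/(-667) + 1/120518 = 478*(-1/667) + 1/120518 = -478/667 + 1/120518 = -57606937/80385506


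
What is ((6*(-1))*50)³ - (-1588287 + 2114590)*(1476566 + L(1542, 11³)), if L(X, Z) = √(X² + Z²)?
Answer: -777148115498 - 2631515*√165973 ≈ -7.7822e+11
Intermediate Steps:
((6*(-1))*50)³ - (-1588287 + 2114590)*(1476566 + L(1542, 11³)) = ((6*(-1))*50)³ - (-1588287 + 2114590)*(1476566 + √(1542² + (11³)²)) = (-6*50)³ - 526303*(1476566 + √(2377764 + 1331²)) = (-300)³ - 526303*(1476566 + √(2377764 + 1771561)) = -27000000 - 526303*(1476566 + √4149325) = -27000000 - 526303*(1476566 + 5*√165973) = -27000000 - (777121115498 + 2631515*√165973) = -27000000 + (-777121115498 - 2631515*√165973) = -777148115498 - 2631515*√165973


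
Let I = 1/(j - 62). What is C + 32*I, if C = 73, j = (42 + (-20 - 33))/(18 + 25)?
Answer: 194045/2677 ≈ 72.486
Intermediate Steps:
j = -11/43 (j = (42 - 53)/43 = -11*1/43 = -11/43 ≈ -0.25581)
I = -43/2677 (I = 1/(-11/43 - 62) = 1/(-2677/43) = -43/2677 ≈ -0.016063)
C + 32*I = 73 + 32*(-43/2677) = 73 - 1376/2677 = 194045/2677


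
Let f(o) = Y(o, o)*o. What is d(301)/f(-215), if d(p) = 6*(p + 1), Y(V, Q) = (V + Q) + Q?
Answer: 604/46225 ≈ 0.013067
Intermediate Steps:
Y(V, Q) = V + 2*Q (Y(V, Q) = (Q + V) + Q = V + 2*Q)
d(p) = 6 + 6*p (d(p) = 6*(1 + p) = 6 + 6*p)
f(o) = 3*o² (f(o) = (o + 2*o)*o = (3*o)*o = 3*o²)
d(301)/f(-215) = (6 + 6*301)/((3*(-215)²)) = (6 + 1806)/((3*46225)) = 1812/138675 = 1812*(1/138675) = 604/46225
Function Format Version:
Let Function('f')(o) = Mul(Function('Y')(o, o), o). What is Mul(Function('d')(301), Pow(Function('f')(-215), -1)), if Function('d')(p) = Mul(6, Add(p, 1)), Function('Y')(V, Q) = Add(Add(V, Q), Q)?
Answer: Rational(604, 46225) ≈ 0.013067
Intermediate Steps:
Function('Y')(V, Q) = Add(V, Mul(2, Q)) (Function('Y')(V, Q) = Add(Add(Q, V), Q) = Add(V, Mul(2, Q)))
Function('d')(p) = Add(6, Mul(6, p)) (Function('d')(p) = Mul(6, Add(1, p)) = Add(6, Mul(6, p)))
Function('f')(o) = Mul(3, Pow(o, 2)) (Function('f')(o) = Mul(Add(o, Mul(2, o)), o) = Mul(Mul(3, o), o) = Mul(3, Pow(o, 2)))
Mul(Function('d')(301), Pow(Function('f')(-215), -1)) = Mul(Add(6, Mul(6, 301)), Pow(Mul(3, Pow(-215, 2)), -1)) = Mul(Add(6, 1806), Pow(Mul(3, 46225), -1)) = Mul(1812, Pow(138675, -1)) = Mul(1812, Rational(1, 138675)) = Rational(604, 46225)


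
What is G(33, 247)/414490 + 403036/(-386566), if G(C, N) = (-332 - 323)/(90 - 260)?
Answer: -2839899337807/2723871602780 ≈ -1.0426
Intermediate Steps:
G(C, N) = 131/34 (G(C, N) = -655/(-170) = -655*(-1/170) = 131/34)
G(33, 247)/414490 + 403036/(-386566) = (131/34)/414490 + 403036/(-386566) = (131/34)*(1/414490) + 403036*(-1/386566) = 131/14092660 - 201518/193283 = -2839899337807/2723871602780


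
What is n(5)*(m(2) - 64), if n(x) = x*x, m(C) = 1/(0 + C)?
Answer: -3175/2 ≈ -1587.5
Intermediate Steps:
m(C) = 1/C
n(x) = x²
n(5)*(m(2) - 64) = 5²*(1/2 - 64) = 25*(½ - 64) = 25*(-127/2) = -3175/2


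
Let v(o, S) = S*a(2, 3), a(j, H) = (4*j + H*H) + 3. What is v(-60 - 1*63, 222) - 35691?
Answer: -31251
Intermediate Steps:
a(j, H) = 3 + H² + 4*j (a(j, H) = (4*j + H²) + 3 = (H² + 4*j) + 3 = 3 + H² + 4*j)
v(o, S) = 20*S (v(o, S) = S*(3 + 3² + 4*2) = S*(3 + 9 + 8) = S*20 = 20*S)
v(-60 - 1*63, 222) - 35691 = 20*222 - 35691 = 4440 - 35691 = -31251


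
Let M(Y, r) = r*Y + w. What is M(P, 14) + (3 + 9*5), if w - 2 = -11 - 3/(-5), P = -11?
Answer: -572/5 ≈ -114.40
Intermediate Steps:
w = -42/5 (w = 2 + (-11 - 3/(-5)) = 2 + (-11 - 3*(-⅕)) = 2 + (-11 + ⅗) = 2 - 52/5 = -42/5 ≈ -8.4000)
M(Y, r) = -42/5 + Y*r (M(Y, r) = r*Y - 42/5 = Y*r - 42/5 = -42/5 + Y*r)
M(P, 14) + (3 + 9*5) = (-42/5 - 11*14) + (3 + 9*5) = (-42/5 - 154) + (3 + 45) = -812/5 + 48 = -572/5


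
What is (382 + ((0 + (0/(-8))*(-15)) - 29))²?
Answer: 124609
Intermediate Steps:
(382 + ((0 + (0/(-8))*(-15)) - 29))² = (382 + ((0 + (0*(-⅛))*(-15)) - 29))² = (382 + ((0 + 0*(-15)) - 29))² = (382 + ((0 + 0) - 29))² = (382 + (0 - 29))² = (382 - 29)² = 353² = 124609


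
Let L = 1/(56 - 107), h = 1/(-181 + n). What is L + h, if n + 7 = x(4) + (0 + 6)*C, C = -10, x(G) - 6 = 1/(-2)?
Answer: -587/24735 ≈ -0.023732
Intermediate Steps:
x(G) = 11/2 (x(G) = 6 + 1/(-2) = 6 - 1/2 = 11/2)
n = -123/2 (n = -7 + (11/2 + (0 + 6)*(-10)) = -7 + (11/2 + 6*(-10)) = -7 + (11/2 - 60) = -7 - 109/2 = -123/2 ≈ -61.500)
h = -2/485 (h = 1/(-181 - 123/2) = 1/(-485/2) = -2/485 ≈ -0.0041237)
L = -1/51 (L = 1/(-51) = -1/51 ≈ -0.019608)
L + h = -1/51 - 2/485 = -587/24735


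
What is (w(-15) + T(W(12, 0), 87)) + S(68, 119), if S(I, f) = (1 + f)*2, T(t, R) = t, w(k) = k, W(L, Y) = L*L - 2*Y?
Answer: 369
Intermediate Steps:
W(L, Y) = L² - 2*Y
S(I, f) = 2 + 2*f
(w(-15) + T(W(12, 0), 87)) + S(68, 119) = (-15 + (12² - 2*0)) + (2 + 2*119) = (-15 + (144 + 0)) + (2 + 238) = (-15 + 144) + 240 = 129 + 240 = 369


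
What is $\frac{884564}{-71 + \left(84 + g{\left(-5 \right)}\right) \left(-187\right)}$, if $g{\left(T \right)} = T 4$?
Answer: $- \frac{884564}{12039} \approx -73.475$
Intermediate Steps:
$g{\left(T \right)} = 4 T$
$\frac{884564}{-71 + \left(84 + g{\left(-5 \right)}\right) \left(-187\right)} = \frac{884564}{-71 + \left(84 + 4 \left(-5\right)\right) \left(-187\right)} = \frac{884564}{-71 + \left(84 - 20\right) \left(-187\right)} = \frac{884564}{-71 + 64 \left(-187\right)} = \frac{884564}{-71 - 11968} = \frac{884564}{-12039} = 884564 \left(- \frac{1}{12039}\right) = - \frac{884564}{12039}$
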